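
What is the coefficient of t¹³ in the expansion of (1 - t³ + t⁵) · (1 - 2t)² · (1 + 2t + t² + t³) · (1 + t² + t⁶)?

-3

(1 - t³ + t⁵) has coefficients 1,0,0,-1,0,1 for degrees 0…5.
(1 - 2t)² has coefficients 1,-4,4,0,0,0,0,0,0,0,0,0,0,0 for degrees 0…13.
Multiplying by (1 + 2t + t² + t³) gives running coefficients 1,-2,-3,5,0,4,0,0,0,0,0,0,0,0 for degrees 0…13.
Finally multiplying by (1 + t² + t⁶), the product of all factors after the first has coefficients 1,-2,-2,3,-3,9,1,2,-3,5,0,4,0,0 for degrees 0…13.
[t¹³] = 1·0 − 1·0 + 1·(-3) = -3.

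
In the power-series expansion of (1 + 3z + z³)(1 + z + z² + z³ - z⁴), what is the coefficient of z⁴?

3

(1 + 3z + z³) has coefficients 1,3,0,1 for degrees 0…3.
(1 + z + z² + z³ - z⁴) has coefficients 1,1,1,1,-1 for degrees 0…4.
[z⁴] = 1·(-1) + 3·1 + 1·1 = 3.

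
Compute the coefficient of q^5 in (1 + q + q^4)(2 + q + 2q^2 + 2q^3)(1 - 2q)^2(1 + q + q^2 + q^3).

4

(1 + q + q^4) has coefficients 1,1,0,0,1 for degrees 0…4.
(2 + q + 2q^2 + 2q^3) has coefficients 2,1,2,2,0,0 for degrees 0…5.
Multiplying by (1 - 2q)^2 gives running coefficients 2,-7,6,-2,0,8 for degrees 0…5.
Finally multiplying by (1 + q + q^2 + q^3), the product of all factors after the first has coefficients 2,-5,1,-1,-3,12 for degrees 0…5.
[q^5] = 1·12 + 1·(-3) + 1·(-5) = 4.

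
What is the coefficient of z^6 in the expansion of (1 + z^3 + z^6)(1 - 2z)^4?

(1 + z^3 + z^6) has coefficients 1,0,0,1,0,0,1 for degrees 0…6.
(1 - 2z)^4 has coefficients 1,-8,24,-32,16,0,0 for degrees 0…6.
[z^6] = 1·0 + 1·(-32) + 1·1 = -31.

-31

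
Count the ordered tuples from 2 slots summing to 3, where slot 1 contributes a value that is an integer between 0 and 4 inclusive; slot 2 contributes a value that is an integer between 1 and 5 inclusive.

3

The generating function for the choices is (1 + q + q^2 + q^3 + q^4)·(q + q^2 + q^3 + q^4 + q^5); the count is [q^3].
(1 + q + q^2 + q^3 + q^4) has coefficients 1,1,1,1 for degrees 0…3.
(q + q^2 + q^3 + q^4 + q^5) has coefficients 0,1,1,1 for degrees 0…3.
[q^3] = 1·1 + 1·1 + 1·1 + 1·0 = 3.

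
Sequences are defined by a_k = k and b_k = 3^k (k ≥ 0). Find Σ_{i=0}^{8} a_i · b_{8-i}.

Write out a_i and b_{8-i} for i = 0,…,8 and sum the products.
Σ = 0·6561 + 1·2187 + 2·729 + 3·243 + 4·81 + 5·27 + 6·9 + 7·3 + 8·1 = 4916.

4916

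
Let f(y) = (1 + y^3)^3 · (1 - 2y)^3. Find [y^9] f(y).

(1 + y^3)^3 has coefficients 1,0,0,3,0,0,3,0,0,1 for degrees 0…9.
(1 - 2y)^3 has coefficients 1,-6,12,-8,0,0,0,0,0,0 for degrees 0…9.
[y^9] = 1·0 + 3·0 + 3·(-8) + 1·1 = -23.

-23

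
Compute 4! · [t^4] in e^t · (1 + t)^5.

501

The EGF product rule gives c_4 = Σ_{k_1+k_2=4} C(4; k_1,k_2) · ∏ g_i(k_i), where e^t gives (1)^k; (1+t)^5 gives the falling factorial (5)_k.
g_1(k) for k = 0…4: 1, 1, 1, 1, 1.
g_2(k) for k = 0…4: 1, 5, 20, 60, 120.
c_4 = Σ_k C(4,k)·g_1(k)·g_2(4−k) = 1·1·120 + 4·1·60 + 6·1·20 + 4·1·5 + 1·1·1 = 120 + 240 + 120 + 20 + 1 = 501.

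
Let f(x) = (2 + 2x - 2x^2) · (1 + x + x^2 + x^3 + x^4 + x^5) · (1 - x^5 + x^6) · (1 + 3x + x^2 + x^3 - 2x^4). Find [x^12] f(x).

(2 + 2x - 2x^2) has coefficients 2,2,-2 for degrees 0…2.
(1 + x + x^2 + x^3 + x^4 + x^5) has coefficients 1,1,1,1,1,1,0,0,0,0,0,0,0 for degrees 0…12.
Multiplying by (1 - x^5 + x^6) gives running coefficients 1,1,1,1,1,0,0,0,0,0,0,1,0 for degrees 0…12.
Finally multiplying by (1 + 3x + x^2 + x^3 - 2x^4), the product of all factors after the first has coefficients 1,4,5,6,4,3,0,-1,-2,0,0,1,3 for degrees 0…12.
[x^12] = 2·3 + 2·1 − 2·0 = 8.

8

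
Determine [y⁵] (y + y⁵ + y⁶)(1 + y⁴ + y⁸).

(y + y⁵ + y⁶) has coefficients 0,1,0,0,0,1 for degrees 0…5.
(1 + y⁴ + y⁸) has coefficients 1,0,0,0,1,0 for degrees 0…5.
[y⁵] = 1·1 + 1·1 = 2.

2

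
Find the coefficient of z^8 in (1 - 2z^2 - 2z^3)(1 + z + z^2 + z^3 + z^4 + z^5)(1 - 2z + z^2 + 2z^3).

-4

(1 - 2z^2 - 2z^3) has coefficients 1,0,-2,-2 for degrees 0…3.
(1 + z + z^2 + z^3 + z^4 + z^5) has coefficients 1,1,1,1,1,1,0,0,0 for degrees 0…8.
Finally multiplying by (1 - 2z + z^2 + 2z^3), the product of all factors after the first has coefficients 1,-1,0,2,2,2,1,3,2 for degrees 0…8.
[z^8] = 1·2 − 2·1 − 2·2 = -4.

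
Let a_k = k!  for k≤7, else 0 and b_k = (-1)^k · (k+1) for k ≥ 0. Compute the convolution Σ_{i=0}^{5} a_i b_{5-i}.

This is [x^5] in the product of the two ordinary generating functions.
Σ = 1·(-6) + 1·5 + 2·(-4) + 6·3 + 24·(-2) + 120·1 = 81.

81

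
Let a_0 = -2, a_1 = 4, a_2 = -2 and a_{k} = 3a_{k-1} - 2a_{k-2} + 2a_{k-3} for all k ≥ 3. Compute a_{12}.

The ordinary generating function has denominator 1 - 3q + 2q^2 - 2q^3.
Iterating the recurrence: a_0,…,a_{12} = -2, 4, -2, -18, -42, -94, -234, -598, -1514, -3814, -9610, -24230, -61098.

-61098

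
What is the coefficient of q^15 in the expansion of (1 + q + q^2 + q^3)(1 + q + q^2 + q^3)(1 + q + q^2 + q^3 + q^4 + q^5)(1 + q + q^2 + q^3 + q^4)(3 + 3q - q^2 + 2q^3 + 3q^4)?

(1 + q + q^2 + q^3) has coefficients 1,1,1,1 for degrees 0…3.
(1 + q + q^2 + q^3) has coefficients 1,1,1,1,0,0,0,0,0,0,0,0,0,0,0,0 for degrees 0…15.
Multiplying by (1 + q + q^2 + q^3 + q^4 + q^5) gives running coefficients 1,2,3,4,4,4,3,2,1,0,0,0,0,0,0,0 for degrees 0…15.
Multiplying by (1 + q + q^2 + q^3 + q^4) gives running coefficients 1,3,6,10,14,17,18,17,14,10,6,3,1,0,0,0 for degrees 0…15.
Finally multiplying by (3 + 3q - q^2 + 2q^3 + 3q^4), the product of all factors after the first has coefficients 3,12,26,47,75,104,129,146,151,142,122,96,68,42,23,11 for degrees 0…15.
[q^15] = 1·11 + 1·23 + 1·42 + 1·68 = 144.

144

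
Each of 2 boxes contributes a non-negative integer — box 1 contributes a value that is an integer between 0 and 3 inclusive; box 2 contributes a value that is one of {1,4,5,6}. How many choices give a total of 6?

The generating function for the choices is (1 + x + x² + x³)·(x + x⁴ + x⁵ + x⁶); the count is [x⁶].
(1 + x + x² + x³) has coefficients 1,1,1,1 for degrees 0…3.
(x + x⁴ + x⁵ + x⁶) has coefficients 0,1,0,0,1,1,1 for degrees 0…6.
[x⁶] = 1·1 + 1·1 + 1·1 + 1·0 = 3.

3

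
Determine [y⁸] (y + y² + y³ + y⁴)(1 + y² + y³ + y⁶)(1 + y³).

3

(y + y² + y³ + y⁴) has coefficients 0,1,1,1,1 for degrees 0…4.
(1 + y² + y³ + y⁶) has coefficients 1,0,1,1,0,0,1,0,0 for degrees 0…8.
Finally multiplying by (1 + y³), the product of all factors after the first has coefficients 1,0,1,2,0,1,2,0,0 for degrees 0…8.
[y⁸] = 1·0 + 1·2 + 1·1 + 1·0 = 3.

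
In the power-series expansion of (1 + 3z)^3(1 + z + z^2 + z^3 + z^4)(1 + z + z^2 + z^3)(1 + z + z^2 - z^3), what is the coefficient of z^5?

(1 + 3z)^3 has coefficients 1,9,27,27 for degrees 0…3.
(1 + z + z^2 + z^3 + z^4) has coefficients 1,1,1,1,1,0 for degrees 0…5.
Multiplying by (1 + z + z^2 + z^3) gives running coefficients 1,2,3,4,4,3 for degrees 0…5.
Finally multiplying by (1 + z + z^2 - z^3), the product of all factors after the first has coefficients 1,3,6,8,9,8 for degrees 0…5.
[z^5] = 1·8 + 9·9 + 27·8 + 27·6 = 467.

467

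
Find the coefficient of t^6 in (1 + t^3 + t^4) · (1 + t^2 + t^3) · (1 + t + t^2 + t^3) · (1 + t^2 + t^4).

12

(1 + t^3 + t^4) has coefficients 1,0,0,1,1 for degrees 0…4.
(1 + t^2 + t^3) has coefficients 1,0,1,1,0,0,0 for degrees 0…6.
Multiplying by (1 + t + t^2 + t^3) gives running coefficients 1,1,2,3,2,2,1 for degrees 0…6.
Finally multiplying by (1 + t^2 + t^4), the product of all factors after the first has coefficients 1,1,3,4,5,6,5 for degrees 0…6.
[t^6] = 1·5 + 1·4 + 1·3 = 12.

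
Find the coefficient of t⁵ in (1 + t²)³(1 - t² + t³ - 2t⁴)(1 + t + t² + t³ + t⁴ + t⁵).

5

(1 + t²)³ has coefficients 1,0,3,0,3,0 for degrees 0…5.
(1 - t² + t³ - 2t⁴) has coefficients 1,0,-1,1,-2,0 for degrees 0…5.
Finally multiplying by (1 + t + t² + t³ + t⁴ + t⁵), the product of all factors after the first has coefficients 1,1,0,1,-1,-1 for degrees 0…5.
[t⁵] = 1·(-1) + 3·1 + 3·1 = 5.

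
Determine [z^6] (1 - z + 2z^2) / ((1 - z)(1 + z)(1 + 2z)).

Partial fractions give a closed form: a_n = (1/3)·1^n + (-2)·(-1)^n + (8/3)·(-2)^n.
At n = 6: a_6 = 169.

169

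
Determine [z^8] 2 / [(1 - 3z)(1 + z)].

9842

Partial fractions give a closed form: a_n = (3/2)·3^n + (1/2)·(-1)^n.
At n = 8: a_8 = 9842.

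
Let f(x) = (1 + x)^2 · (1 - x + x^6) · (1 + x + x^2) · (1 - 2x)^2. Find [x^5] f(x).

(1 + x)^2 has coefficients 1,2,1 for degrees 0…2.
(1 - x + x^6) has coefficients 1,-1,0,0,0,0 for degrees 0…5.
Multiplying by (1 + x + x^2) gives running coefficients 1,0,0,-1,0,0 for degrees 0…5.
Finally multiplying by (1 - 2x)^2, the product of all factors after the first has coefficients 1,-4,4,-1,4,-4 for degrees 0…5.
[x^5] = 1·(-4) + 2·4 + 1·(-1) = 3.

3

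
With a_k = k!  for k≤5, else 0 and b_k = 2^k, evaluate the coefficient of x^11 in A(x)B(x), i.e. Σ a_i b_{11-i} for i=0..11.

16384

The convolution is the t^11 coefficient of A(t)B(t).
Σ = 1·2048 + 1·1024 + 2·512 + 6·256 + 24·128 + 120·64 + 0·32 + 0·16 + 0·8 + 0·4 + 0·2 + 0·1 = 16384.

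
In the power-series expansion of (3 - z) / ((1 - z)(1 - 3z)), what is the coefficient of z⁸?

26243

The denominator gives the recurrence a_n = 4a_(n−1) − 3a_(n−2) for n ≥ 3; the numerator fixes a_0 = 3, a_1 = 11, a_2 = 35.
Iterating: 3, 11, 35, 107, 323, 971, 2915, 8747, 26243, so a_8 = 26243.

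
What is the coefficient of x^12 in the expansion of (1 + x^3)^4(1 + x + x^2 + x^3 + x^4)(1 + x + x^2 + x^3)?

(1 + x^3)^4 has coefficients 1,0,0,4,0,0,6,0,0,4,0,0,1 for degrees 0…12.
(1 + x + x^2 + x^3 + x^4) has coefficients 1,1,1,1,1,0,0,0,0,0,0,0,0 for degrees 0…12.
Finally multiplying by (1 + x + x^2 + x^3), the product of all factors after the first has coefficients 1,2,3,4,4,3,2,1,0,0,0,0,0 for degrees 0…12.
[x^12] = 1·0 + 4·0 + 6·2 + 4·4 + 1·1 = 29.

29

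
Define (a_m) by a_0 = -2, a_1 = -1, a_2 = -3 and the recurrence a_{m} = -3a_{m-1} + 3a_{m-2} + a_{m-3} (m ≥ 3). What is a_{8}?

-3978

The ordinary generating function has denominator 1 + 3z - 3z^2 - z^3.
Iterating the recurrence: a_0,…,a_{8} = -2, -1, -3, 4, -22, 75, -287, 1064, -3978.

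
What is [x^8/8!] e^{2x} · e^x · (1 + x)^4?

The EGF product rule gives c_8 = Σ_{k_1+k_2+k_3=8} C(8; k_1,k_2,k_3) · ∏ g_i(k_i), where e^{2x} gives (2)^k; e^x gives (1)^k; (1+x)^4 gives the falling factorial (4)_k.
g_1(k) for k = 0…8: 1, 2, 4, 8, 16, 32, 64, 128, 256.
g_2(k) for k = 0…8: 1, 1, 1, 1, 1, 1, 1, 1, 1.
g_3(k) for k = 0…8: 1, 4, 12, 24, 24, 0, 0, 0, 0.
First combine the last two factors: h(k) = Σ_j C(k,j)·g_2(j)·g_3(k−j) for k = 0…8: 1, 5, 21, 73, 209, 501, 1045, 1961, 3393.
c_8 = Σ_k C(8,k)·g_1(k)·h(8−k) = 1·1·3393 + 8·2·1961 + 28·4·1045 + 56·8·501 + 70·16·209 + 56·32·73 + 28·64·21 + 8·128·5 + 1·256·1 = 3393 + 31376 + 117040 + 224448 + 234080 + 130816 + 37632 + 5120 + 256 = 784161.

784161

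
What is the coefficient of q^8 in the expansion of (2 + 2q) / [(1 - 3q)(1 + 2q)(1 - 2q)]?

30776

Partial fractions give a closed form: a_n = (24/5)·3^n + (1/5)·(-2)^n + (-3)·2^n.
At n = 8: a_8 = 30776.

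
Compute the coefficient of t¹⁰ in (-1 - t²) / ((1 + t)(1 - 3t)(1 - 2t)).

The denominator gives the recurrence a_n = 4a_(n−1) − a_(n−2) − 6a_(n−3) for n ≥ 3; the numerator fixes a_0 = -1, a_1 = -4, a_2 = -16.
Iterating: -1, -4, -16, -54, -176, -554, -1716, -5254, -15976, -48354, -145916, so a_10 = -145916.

-145916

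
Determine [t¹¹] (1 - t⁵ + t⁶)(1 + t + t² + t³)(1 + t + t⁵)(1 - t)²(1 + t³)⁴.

(1 - t⁵ + t⁶) has coefficients 1,0,0,0,0,-1,1 for degrees 0…6.
(1 + t + t² + t³) has coefficients 1,1,1,1,0,0,0,0,0,0,0,0 for degrees 0…11.
Multiplying by (1 + t + t⁵) gives running coefficients 1,2,2,2,1,1,1,1,1,0,0,0 for degrees 0…11.
Multiplying by (1 - t)² gives running coefficients 1,0,-1,0,-1,1,0,0,0,-1,1,0 for degrees 0…11.
Finally multiplying by (1 + t³)⁴, the product of all factors after the first has coefficients 1,0,-1,4,-1,-3,6,-4,-2,3,-5,2 for degrees 0…11.
[t¹¹] = 1·2 − 1·6 + 1·(-3) = -7.

-7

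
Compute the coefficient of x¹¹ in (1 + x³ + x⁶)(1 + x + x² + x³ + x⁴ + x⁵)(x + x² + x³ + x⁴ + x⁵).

(1 + x³ + x⁶) has coefficients 1,0,0,1,0,0,1 for degrees 0…6.
(1 + x + x² + x³ + x⁴ + x⁵) has coefficients 1,1,1,1,1,1,0,0,0,0,0,0 for degrees 0…11.
Finally multiplying by (x + x² + x³ + x⁴ + x⁵), the product of all factors after the first has coefficients 0,1,2,3,4,5,5,4,3,2,1,0 for degrees 0…11.
[x¹¹] = 1·0 + 1·3 + 1·5 = 8.

8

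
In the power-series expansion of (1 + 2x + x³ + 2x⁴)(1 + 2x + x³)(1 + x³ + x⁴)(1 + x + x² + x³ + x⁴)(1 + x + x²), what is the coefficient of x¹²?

(1 + 2x + x³ + 2x⁴) has coefficients 1,2,0,1,2 for degrees 0…4.
(1 + 2x + x³) has coefficients 1,2,0,1,0,0,0,0,0,0,0,0,0 for degrees 0…12.
Multiplying by (1 + x³ + x⁴) gives running coefficients 1,2,0,2,3,2,1,1,0,0,0,0,0 for degrees 0…12.
Multiplying by (1 + x + x² + x³ + x⁴) gives running coefficients 1,3,3,5,8,9,8,9,7,4,2,1,0 for degrees 0…12.
Finally multiplying by (1 + x + x²), the product of all factors after the first has coefficients 1,4,7,11,16,22,25,26,24,20,13,7,3 for degrees 0…12.
[x¹²] = 1·3 + 2·7 + 1·20 + 2·24 = 85.

85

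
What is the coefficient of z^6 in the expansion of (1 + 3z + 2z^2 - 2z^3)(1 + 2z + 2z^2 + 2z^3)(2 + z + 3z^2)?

10

(1 + 3z + 2z^2 - 2z^3) has coefficients 1,3,2,-2 for degrees 0…3.
(1 + 2z + 2z^2 + 2z^3) has coefficients 1,2,2,2,0,0,0 for degrees 0…6.
Finally multiplying by (2 + z + 3z^2), the product of all factors after the first has coefficients 2,5,9,12,8,6,0 for degrees 0…6.
[z^6] = 1·0 + 3·6 + 2·8 − 2·12 = 10.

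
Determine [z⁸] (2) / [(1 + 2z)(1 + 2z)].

4608

The denominator gives the recurrence a_n = −4a_(n−1) − 4a_(n−2) for n ≥ 2; the numerator fixes a_0 = 2, a_1 = -8.
Iterating: 2, -8, 24, -64, 160, -384, 896, -2048, 4608, so a_8 = 4608.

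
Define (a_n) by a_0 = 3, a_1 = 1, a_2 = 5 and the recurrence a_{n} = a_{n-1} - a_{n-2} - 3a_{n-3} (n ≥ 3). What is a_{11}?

The ordinary generating function has denominator 1 - t + t^2 + 3t^3.
Iterating the recurrence: a_0,…,a_{11} = 3, 1, 5, -5, -13, -23, 5, 67, 131, 49, -283, -725.

-725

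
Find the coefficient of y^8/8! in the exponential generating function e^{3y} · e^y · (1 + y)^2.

557056

The EGF product rule gives c_8 = Σ_{k_1+k_2+k_3=8} C(8; k_1,k_2,k_3) · ∏ g_i(k_i), where e^{3y} gives (3)^k; e^y gives (1)^k; (1+y)^2 gives the falling factorial (2)_k.
g_1(k) for k = 0…8: 1, 3, 9, 27, 81, 243, 729, 2187, 6561.
g_2(k) for k = 0…8: 1, 1, 1, 1, 1, 1, 1, 1, 1.
g_3(k) for k = 0…8: 1, 2, 2, 0, 0, 0, 0, 0, 0.
First combine the last two factors: h(k) = Σ_j C(k,j)·g_2(j)·g_3(k−j) for k = 0…8: 1, 3, 7, 13, 21, 31, 43, 57, 73.
c_8 = Σ_k C(8,k)·g_1(k)·h(8−k) = 1·1·73 + 8·3·57 + 28·9·43 + 56·27·31 + 70·81·21 + 56·243·13 + 28·729·7 + 8·2187·3 + 1·6561·1 = 73 + 1368 + 10836 + 46872 + 119070 + 176904 + 142884 + 52488 + 6561 = 557056.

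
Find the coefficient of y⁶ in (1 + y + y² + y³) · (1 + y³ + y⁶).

(1 + y + y² + y³) has coefficients 1,1,1,1 for degrees 0…3.
(1 + y³ + y⁶) has coefficients 1,0,0,1,0,0,1 for degrees 0…6.
[y⁶] = 1·1 + 1·0 + 1·0 + 1·1 = 2.

2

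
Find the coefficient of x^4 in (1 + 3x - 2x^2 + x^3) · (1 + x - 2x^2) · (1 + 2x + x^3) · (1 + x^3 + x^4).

2

(1 + 3x - 2x^2 + x^3) has coefficients 1,3,-2,1 for degrees 0…3.
(1 + x - 2x^2) has coefficients 1,1,-2,0,0 for degrees 0…4.
Multiplying by (1 + 2x + x^3) gives running coefficients 1,3,0,-3,1 for degrees 0…4.
Finally multiplying by (1 + x^3 + x^4), the product of all factors after the first has coefficients 1,3,0,-2,5 for degrees 0…4.
[x^4] = 1·5 + 3·(-2) − 2·0 + 1·3 = 2.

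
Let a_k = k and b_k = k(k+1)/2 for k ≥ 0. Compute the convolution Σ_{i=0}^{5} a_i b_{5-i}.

The convolution is the t^5 coefficient of A(t)B(t).
Σ = 0·15 + 1·10 + 2·6 + 3·3 + 4·1 + 5·0 = 35.

35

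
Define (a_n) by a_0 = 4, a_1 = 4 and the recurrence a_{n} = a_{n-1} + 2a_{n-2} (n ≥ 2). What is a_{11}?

The ordinary generating function has denominator 1 - q - 2q^2.
Iterating the recurrence: a_0,…,a_{11} = 4, 4, 12, 20, 44, 84, 172, 340, 684, 1364, 2732, 5460.

5460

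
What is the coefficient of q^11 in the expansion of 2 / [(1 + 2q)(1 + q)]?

Partial fractions give a closed form: a_n = (4)·(-2)^n + (-2)·(-1)^n.
At n = 11: a_11 = -8190.

-8190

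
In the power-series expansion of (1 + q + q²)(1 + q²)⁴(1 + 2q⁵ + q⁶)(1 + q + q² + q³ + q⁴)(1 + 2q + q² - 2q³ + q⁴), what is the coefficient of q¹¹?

(1 + q + q²) has coefficients 1,1,1 for degrees 0…2.
(1 + q²)⁴ has coefficients 1,0,4,0,6,0,4,0,1,0,0,0 for degrees 0…11.
Multiplying by (1 + 2q⁵ + q⁶) gives running coefficients 1,0,4,0,6,2,5,8,5,12,6,8 for degrees 0…11.
Multiplying by (1 + q + q² + q³ + q⁴) gives running coefficients 1,1,5,5,11,12,17,21,26,32,36,39 for degrees 0…11.
Finally multiplying by (1 + 2q + q² - 2q³ + q⁴), the product of all factors after the first has coefficients 1,3,8,14,25,30,47,50,72,83,101,112 for degrees 0…11.
[q¹¹] = 1·112 + 1·101 + 1·83 = 296.

296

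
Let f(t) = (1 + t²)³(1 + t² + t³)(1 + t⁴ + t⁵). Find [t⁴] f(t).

(1 + t²)³ has coefficients 1,0,3,0,3 for degrees 0…4.
(1 + t² + t³) has coefficients 1,0,1,1,0 for degrees 0…4.
Finally multiplying by (1 + t⁴ + t⁵), the product of all factors after the first has coefficients 1,0,1,1,1 for degrees 0…4.
[t⁴] = 1·1 + 3·1 + 3·1 = 7.

7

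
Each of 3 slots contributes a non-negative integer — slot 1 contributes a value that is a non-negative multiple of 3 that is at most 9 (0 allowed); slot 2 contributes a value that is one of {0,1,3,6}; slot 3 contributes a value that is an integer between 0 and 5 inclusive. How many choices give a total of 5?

The generating function for the choices is (1 + q³ + q⁶ + q⁹)·(1 + q + q³ + q⁶)·(1 + q + q² + q³ + q⁴ + q⁵); the count is [q⁵].
(1 + q³ + q⁶ + q⁹) has coefficients 1,0,0,1,0,0 for degrees 0…5.
(1 + q + q³ + q⁶) has coefficients 1,1,0,1,0,0 for degrees 0…5.
Finally multiplying by (1 + q + q² + q³ + q⁴ + q⁵), the product of all factors after the first has coefficients 1,2,2,3,3,3 for degrees 0…5.
[q⁵] = 1·3 + 1·2 = 5.

5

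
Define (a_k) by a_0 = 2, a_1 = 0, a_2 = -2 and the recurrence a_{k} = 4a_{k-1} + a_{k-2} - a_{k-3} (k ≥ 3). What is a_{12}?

-3936940

The ordinary generating function has denominator 1 - 4t - t^2 + t^3.
Iterating the recurrence: a_0,…,a_{12} = 2, 0, -2, -10, -42, -176, -736, -3078, -12872, -53830, -225114, -941414, -3936940.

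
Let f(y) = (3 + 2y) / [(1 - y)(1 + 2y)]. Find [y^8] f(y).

The denominator gives the recurrence a_n = −a_(n−1) + 2a_(n−2) for n ≥ 3; the numerator fixes a_0 = 3, a_1 = -1, a_2 = 7.
Iterating: 3, -1, 7, -9, 23, -41, 87, -169, 343, so a_8 = 343.

343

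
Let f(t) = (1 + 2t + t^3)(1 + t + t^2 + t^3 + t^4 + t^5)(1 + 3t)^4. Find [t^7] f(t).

1009

(1 + 2t + t^3) has coefficients 1,2,0,1 for degrees 0…3.
(1 + t + t^2 + t^3 + t^4 + t^5) has coefficients 1,1,1,1,1,1,0,0 for degrees 0…7.
Finally multiplying by (1 + 3t)^4, the product of all factors after the first has coefficients 1,13,67,175,256,256,255,243 for degrees 0…7.
[t^7] = 1·243 + 2·255 + 1·256 = 1009.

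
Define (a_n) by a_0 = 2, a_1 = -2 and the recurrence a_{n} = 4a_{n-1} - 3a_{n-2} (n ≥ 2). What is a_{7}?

-4370

The ordinary generating function has denominator 1 - 4x + 3x^2.
Iterating the recurrence: a_0,…,a_{7} = 2, -2, -14, -50, -158, -482, -1454, -4370.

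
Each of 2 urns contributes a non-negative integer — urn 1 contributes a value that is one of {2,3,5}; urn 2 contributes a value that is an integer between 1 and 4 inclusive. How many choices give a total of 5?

The generating function for the choices is (q² + q³ + q⁵)·(q + q² + q³ + q⁴); the count is [q⁵].
(q² + q³ + q⁵) has coefficients 0,0,1,1,0,1 for degrees 0…5.
(q + q² + q³ + q⁴) has coefficients 0,1,1,1,1,0 for degrees 0…5.
[q⁵] = 1·1 + 1·1 + 1·0 = 2.

2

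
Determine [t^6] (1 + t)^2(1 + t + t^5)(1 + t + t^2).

(1 + t)^2 has coefficients 1,2,1 for degrees 0…2.
(1 + t + t^5) has coefficients 1,1,0,0,0,1,0 for degrees 0…6.
Finally multiplying by (1 + t + t^2), the product of all factors after the first has coefficients 1,2,2,1,0,1,1 for degrees 0…6.
[t^6] = 1·1 + 2·1 + 1·0 = 3.

3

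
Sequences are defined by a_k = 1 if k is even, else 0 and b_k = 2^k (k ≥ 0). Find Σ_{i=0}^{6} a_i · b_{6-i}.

85

This is [x^6] in the product of the two ordinary generating functions.
Σ = 1·64 + 0·32 + 1·16 + 0·8 + 1·4 + 0·2 + 1·1 = 85.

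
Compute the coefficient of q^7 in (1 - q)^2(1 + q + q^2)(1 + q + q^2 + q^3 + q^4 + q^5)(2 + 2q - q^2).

-2

(1 - q)^2 has coefficients 1,-2,1 for degrees 0…2.
(1 + q + q^2) has coefficients 1,1,1,0,0,0,0,0 for degrees 0…7.
Multiplying by (1 + q + q^2 + q^3 + q^4 + q^5) gives running coefficients 1,2,3,3,3,3,2,1 for degrees 0…7.
Finally multiplying by (2 + 2q - q^2), the product of all factors after the first has coefficients 2,6,9,10,9,9,7,3 for degrees 0…7.
[q^7] = 1·3 − 2·7 + 1·9 = -2.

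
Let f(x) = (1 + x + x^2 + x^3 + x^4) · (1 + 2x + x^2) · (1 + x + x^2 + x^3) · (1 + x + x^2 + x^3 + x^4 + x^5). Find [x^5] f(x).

(1 + x + x^2 + x^3 + x^4) has coefficients 1,1,1,1,1 for degrees 0…4.
(1 + 2x + x^2) has coefficients 1,2,1,0,0,0 for degrees 0…5.
Multiplying by (1 + x + x^2 + x^3) gives running coefficients 1,3,4,4,3,1 for degrees 0…5.
Finally multiplying by (1 + x + x^2 + x^3 + x^4 + x^5), the product of all factors after the first has coefficients 1,4,8,12,15,16 for degrees 0…5.
[x^5] = 1·16 + 1·15 + 1·12 + 1·8 + 1·4 = 55.

55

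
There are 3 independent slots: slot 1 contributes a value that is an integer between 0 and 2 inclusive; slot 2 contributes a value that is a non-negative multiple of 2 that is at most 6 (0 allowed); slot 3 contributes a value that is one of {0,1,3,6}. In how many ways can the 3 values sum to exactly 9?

The generating function for the choices is (1 + x + x^2)·(1 + x^2 + x^4 + x^6)·(1 + x + x^3 + x^6); the count is [x^9].
(1 + x + x^2) has coefficients 1,1,1 for degrees 0…2.
(1 + x^2 + x^4 + x^6) has coefficients 1,0,1,0,1,0,1,0,0,0 for degrees 0…9.
Finally multiplying by (1 + x + x^3 + x^6), the product of all factors after the first has coefficients 1,1,1,2,1,2,2,2,1,1 for degrees 0…9.
[x^9] = 1·1 + 1·1 + 1·2 = 4.

4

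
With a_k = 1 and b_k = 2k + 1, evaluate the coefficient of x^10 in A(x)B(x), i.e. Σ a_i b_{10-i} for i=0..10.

121

Write out a_i and b_{10-i} for i = 0,…,10 and sum the products.
Σ = 1·21 + 1·19 + 1·17 + 1·15 + 1·13 + 1·11 + 1·9 + 1·7 + 1·5 + 1·3 + 1·1 = 121.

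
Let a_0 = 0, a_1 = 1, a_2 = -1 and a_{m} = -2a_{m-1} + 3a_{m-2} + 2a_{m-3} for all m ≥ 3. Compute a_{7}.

The ordinary generating function has denominator 1 + 2t - 3t^2 - 2t^3.
Iterating the recurrence: a_0,…,a_{7} = 0, 1, -1, 5, -11, 35, -93, 269.

269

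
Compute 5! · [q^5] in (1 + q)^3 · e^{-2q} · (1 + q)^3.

The EGF product rule gives c_5 = Σ_{k_1+k_2+k_3=5} C(5; k_1,k_2,k_3) · ∏ g_i(k_i), where (1+q)^3 gives the falling factorial (3)_k; e^{-2q} gives (-2)^k; (1+q)^3 gives the falling factorial (3)_k.
g_1(k) for k = 0…5: 1, 3, 6, 6, 0, 0.
g_2(k) for k = 0…5: 1, -2, 4, -8, 16, -32.
g_3(k) for k = 0…5: 1, 3, 6, 6, 0, 0.
First combine the last two factors: h(k) = Σ_j C(k,j)·g_2(j)·g_3(k−j) for k = 0…5: 1, 1, -2, -2, 16, -32.
c_5 = Σ_k C(5,k)·g_1(k)·h(5−k) = 1·1·(-32) + 5·3·16 + 10·6·(-2) + 10·6·(-2) = −32 + 240 − 120 − 120 = -32.

-32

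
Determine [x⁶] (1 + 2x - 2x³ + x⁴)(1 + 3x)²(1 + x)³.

(1 + 2x - 2x³ + x⁴) has coefficients 1,2,0,-2,1 for degrees 0…4.
(1 + 3x)² has coefficients 1,6,9,0,0,0,0 for degrees 0…6.
Finally multiplying by (1 + x)³, the product of all factors after the first has coefficients 1,9,30,46,33,9,0 for degrees 0…6.
[x⁶] = 1·0 + 2·9 − 2·46 + 1·30 = -44.

-44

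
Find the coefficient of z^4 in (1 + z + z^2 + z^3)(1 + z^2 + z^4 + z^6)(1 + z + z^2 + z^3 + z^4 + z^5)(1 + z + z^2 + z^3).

20

(1 + z + z^2 + z^3) has coefficients 1,1,1,1 for degrees 0…3.
(1 + z^2 + z^4 + z^6) has coefficients 1,0,1,0,1 for degrees 0…4.
Multiplying by (1 + z + z^2 + z^3 + z^4 + z^5) gives running coefficients 1,1,2,2,3 for degrees 0…4.
Finally multiplying by (1 + z + z^2 + z^3), the product of all factors after the first has coefficients 1,2,4,6,8 for degrees 0…4.
[z^4] = 1·8 + 1·6 + 1·4 + 1·2 = 20.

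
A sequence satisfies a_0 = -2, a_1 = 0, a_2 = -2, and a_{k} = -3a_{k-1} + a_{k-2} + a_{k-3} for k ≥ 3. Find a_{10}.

-15146

The ordinary generating function has denominator 1 + 3z - z^2 - z^3.
Iterating the recurrence: a_0,…,a_{10} = -2, 0, -2, 4, -14, 44, -142, 456, -1466, 4712, -15146.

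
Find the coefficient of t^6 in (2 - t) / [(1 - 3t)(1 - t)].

1822

The denominator gives the recurrence a_n = 4a_(n−1) − 3a_(n−2) for n ≥ 3; the numerator fixes a_0 = 2, a_1 = 7, a_2 = 22.
Iterating: 2, 7, 22, 67, 202, 607, 1822, so a_6 = 1822.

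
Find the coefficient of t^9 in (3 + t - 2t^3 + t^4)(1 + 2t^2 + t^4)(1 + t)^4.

-3

(3 + t - 2t^3 + t^4) has coefficients 3,1,0,-2,1 for degrees 0…4.
(1 + 2t^2 + t^4) has coefficients 1,0,2,0,1,0,0,0,0,0 for degrees 0…9.
Finally multiplying by (1 + t)^4, the product of all factors after the first has coefficients 1,4,8,12,14,12,8,4,1,0 for degrees 0…9.
[t^9] = 3·0 + 1·1 − 2·8 + 1·12 = -3.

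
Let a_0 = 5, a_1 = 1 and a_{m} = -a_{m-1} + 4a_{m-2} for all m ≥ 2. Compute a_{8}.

3179

The ordinary generating function has denominator 1 + x - 4x^2.
Iterating the recurrence: a_0,…,a_{8} = 5, 1, 19, -15, 91, -151, 515, -1119, 3179.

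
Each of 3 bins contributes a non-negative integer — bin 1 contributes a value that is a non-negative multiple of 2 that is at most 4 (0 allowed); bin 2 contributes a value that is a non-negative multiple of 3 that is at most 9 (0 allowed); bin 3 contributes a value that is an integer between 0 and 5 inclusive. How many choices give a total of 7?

6

The generating function for the choices is (1 + q^2 + q^4)·(1 + q^3 + q^6 + q^9)·(1 + q + q^2 + q^3 + q^4 + q^5); the count is [q^7].
(1 + q^2 + q^4) has coefficients 1,0,1,0,1 for degrees 0…4.
(1 + q^3 + q^6 + q^9) has coefficients 1,0,0,1,0,0,1,0 for degrees 0…7.
Finally multiplying by (1 + q + q^2 + q^3 + q^4 + q^5), the product of all factors after the first has coefficients 1,1,1,2,2,2,2,2 for degrees 0…7.
[q^7] = 1·2 + 1·2 + 1·2 = 6.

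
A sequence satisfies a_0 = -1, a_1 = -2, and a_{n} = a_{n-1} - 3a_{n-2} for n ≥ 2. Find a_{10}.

The ordinary generating function has denominator 1 - z + 3z^2.
Iterating the recurrence: a_0,…,a_{10} = -1, -2, 1, 7, 4, -17, -29, 22, 109, 43, -284.

-284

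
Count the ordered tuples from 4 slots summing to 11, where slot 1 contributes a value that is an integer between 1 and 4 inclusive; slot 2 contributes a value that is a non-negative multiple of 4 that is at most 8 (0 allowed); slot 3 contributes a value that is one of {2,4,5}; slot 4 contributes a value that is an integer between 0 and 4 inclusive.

The generating function for the choices is (t + t² + t³ + t⁴)·(1 + t⁴ + t⁸)·(t² + t⁴ + t⁵)·(1 + t + t² + t³ + t⁴); the count is [t¹¹].
(t + t² + t³ + t⁴) has coefficients 0,1,1,1,1 for degrees 0…4.
(1 + t⁴ + t⁸) has coefficients 1,0,0,0,1,0,0,0,1,0,0,0 for degrees 0…11.
Multiplying by (t² + t⁴ + t⁵) gives running coefficients 0,0,1,0,1,1,1,0,1,1,1,0 for degrees 0…11.
Finally multiplying by (1 + t + t² + t³ + t⁴), the product of all factors after the first has coefficients 0,0,1,1,2,3,4,3,4,4,4,3 for degrees 0…11.
[t¹¹] = 1·4 + 1·4 + 1·4 + 1·3 = 15.

15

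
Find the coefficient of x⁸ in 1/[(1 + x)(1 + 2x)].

511

Partial fractions give a closed form: a_n = (-1)·(-1)^n + (2)·(-2)^n.
At n = 8: a_8 = 511.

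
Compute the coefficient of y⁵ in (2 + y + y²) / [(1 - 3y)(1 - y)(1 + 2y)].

519

The denominator gives the recurrence a_n = 2a_(n−1) + 5a_(n−2) − 6a_(n−3) for n ≥ 3; the numerator fixes a_0 = 2, a_1 = 5, a_2 = 21.
Iterating: 2, 5, 21, 55, 185, 519, so a_5 = 519.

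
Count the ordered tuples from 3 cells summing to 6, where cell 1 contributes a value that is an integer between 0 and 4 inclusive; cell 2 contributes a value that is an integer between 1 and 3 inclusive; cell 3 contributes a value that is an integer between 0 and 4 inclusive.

The generating function for the choices is (1 + z + z² + z³ + z⁴)·(z + z² + z³)·(1 + z + z² + z³ + z⁴); the count is [z⁶].
(1 + z + z² + z³ + z⁴) has coefficients 1,1,1,1,1 for degrees 0…4.
(z + z² + z³) has coefficients 0,1,1,1,0,0,0 for degrees 0…6.
Finally multiplying by (1 + z + z² + z³ + z⁴), the product of all factors after the first has coefficients 0,1,2,3,3,3,2 for degrees 0…6.
[z⁶] = 1·2 + 1·3 + 1·3 + 1·3 + 1·2 = 13.

13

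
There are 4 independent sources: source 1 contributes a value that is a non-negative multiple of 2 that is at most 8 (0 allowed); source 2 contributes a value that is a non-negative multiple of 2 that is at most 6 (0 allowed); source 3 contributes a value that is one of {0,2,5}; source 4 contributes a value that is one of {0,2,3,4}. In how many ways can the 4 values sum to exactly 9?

The generating function for the choices is (1 + x^2 + x^4 + x^6 + x^8)·(1 + x^2 + x^4 + x^6)·(1 + x^2 + x^5)·(1 + x^2 + x^3 + x^4); the count is [x^9].
(1 + x^2 + x^4 + x^6 + x^8) has coefficients 1,0,1,0,1,0,1,0,1 for degrees 0…8.
(1 + x^2 + x^4 + x^6) has coefficients 1,0,1,0,1,0,1,0,0,0 for degrees 0…9.
Multiplying by (1 + x^2 + x^5) gives running coefficients 1,0,2,0,2,1,2,1,1,1 for degrees 0…9.
Finally multiplying by (1 + x^2 + x^3 + x^4), the product of all factors after the first has coefficients 1,0,3,1,5,3,6,4,6,5 for degrees 0…9.
[x^9] = 1·5 + 1·4 + 1·3 + 1·1 + 1·0 = 13.

13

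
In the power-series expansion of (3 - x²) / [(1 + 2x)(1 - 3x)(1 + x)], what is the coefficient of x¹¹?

Partial fractions give a closed form: a_n = (11/5)·(-2)^n + (13/10)·3^n + (-1/2)·(-1)^n.
At n = 11: a_11 = 225786.

225786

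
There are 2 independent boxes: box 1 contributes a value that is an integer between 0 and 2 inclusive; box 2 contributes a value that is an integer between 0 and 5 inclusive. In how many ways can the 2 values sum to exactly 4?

The generating function for the choices is (1 + t + t²)·(1 + t + t² + t³ + t⁴ + t⁵); the count is [t⁴].
(1 + t + t²) has coefficients 1,1,1 for degrees 0…2.
(1 + t + t² + t³ + t⁴ + t⁵) has coefficients 1,1,1,1,1 for degrees 0…4.
[t⁴] = 1·1 + 1·1 + 1·1 = 3.

3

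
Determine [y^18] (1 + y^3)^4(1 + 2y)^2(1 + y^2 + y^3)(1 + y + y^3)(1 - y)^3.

10

(1 + y^3)^4 has coefficients 1,0,0,4,0,0,6,0,0,4,0,0,1 for degrees 0…12.
(1 + 2y)^2 has coefficients 1,4,4,0,0,0,0,0,0,0,0,0,0,0,0,0,0,0,0 for degrees 0…18.
Multiplying by (1 + y^2 + y^3) gives running coefficients 1,4,5,5,8,4,0,0,0,0,0,0,0,0,0,0,0,0,0 for degrees 0…18.
Multiplying by (1 + y + y^3) gives running coefficients 1,5,9,11,17,17,9,8,4,0,0,0,0,0,0,0,0,0,0 for degrees 0…18.
Finally multiplying by (1 - y)^3, the product of all factors after the first has coefficients 1,2,-3,-2,6,-10,-2,15,-10,3,4,-4,0,0,0,0,0,0,0 for degrees 0…18.
[y^18] = 1·0 + 4·0 + 6·0 + 4·3 + 1·(-2) = 10.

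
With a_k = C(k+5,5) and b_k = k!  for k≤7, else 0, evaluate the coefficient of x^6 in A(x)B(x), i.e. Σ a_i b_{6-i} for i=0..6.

Write out a_i and b_{6-i} for i = 0,…,6 and sum the products.
Σ = 1·720 + 6·120 + 21·24 + 56·6 + 126·2 + 252·1 + 462·1 = 3246.

3246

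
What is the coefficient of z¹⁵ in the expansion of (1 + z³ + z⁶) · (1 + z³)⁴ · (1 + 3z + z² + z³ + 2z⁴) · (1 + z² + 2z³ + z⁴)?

(1 + z³ + z⁶) has coefficients 1,0,0,1,0,0,1 for degrees 0…6.
(1 + z³)⁴ has coefficients 1,0,0,4,0,0,6,0,0,4,0,0,1,0,0,0 for degrees 0…15.
Multiplying by (1 + 3z + z² + z³ + 2z⁴) gives running coefficients 1,3,1,5,14,4,10,26,6,10,24,4,5,11,1,1 for degrees 0…15.
Finally multiplying by (1 + z² + 2z³ + z⁴), the product of all factors after the first has coefficients 1,3,2,10,22,14,35,63,38,60,92,52,55,73,38,26 for degrees 0…15.
[z¹⁵] = 1·26 + 1·55 + 1·60 = 141.

141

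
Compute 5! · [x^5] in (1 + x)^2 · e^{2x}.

352

The EGF product rule gives c_5 = Σ_{k_1+k_2=5} C(5; k_1,k_2) · ∏ g_i(k_i), where (1+x)^2 gives the falling factorial (2)_k; e^{2x} gives (2)^k.
g_1(k) for k = 0…5: 1, 2, 2, 0, 0, 0.
g_2(k) for k = 0…5: 1, 2, 4, 8, 16, 32.
c_5 = Σ_k C(5,k)·g_1(k)·g_2(5−k) = 1·1·32 + 5·2·16 + 10·2·8 = 32 + 160 + 160 = 352.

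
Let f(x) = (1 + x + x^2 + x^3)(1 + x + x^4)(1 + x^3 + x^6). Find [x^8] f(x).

3

(1 + x + x^2 + x^3) has coefficients 1,1,1,1 for degrees 0…3.
(1 + x + x^4) has coefficients 1,1,0,0,1,0,0,0,0 for degrees 0…8.
Finally multiplying by (1 + x^3 + x^6), the product of all factors after the first has coefficients 1,1,0,1,2,0,1,2,0 for degrees 0…8.
[x^8] = 1·0 + 1·2 + 1·1 + 1·0 = 3.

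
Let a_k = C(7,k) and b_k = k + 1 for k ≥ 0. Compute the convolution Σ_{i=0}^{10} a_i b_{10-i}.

This is [x^10] in the product of the two ordinary generating functions.
Σ = 1·11 + 7·10 + 21·9 + 35·8 + 35·7 + 21·6 + 7·5 + 1·4 + 0·3 + 0·2 + 0·1 = 960.

960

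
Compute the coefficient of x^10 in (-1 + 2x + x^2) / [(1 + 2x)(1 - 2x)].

-768

The denominator gives the recurrence a_n = 4a_(n−2) for n ≥ 3; the numerator fixes a_0 = -1, a_1 = 2, a_2 = -3.
Iterating: -1, 2, -3, 8, -12, 32, -48, 128, -192, 512, -768, so a_10 = -768.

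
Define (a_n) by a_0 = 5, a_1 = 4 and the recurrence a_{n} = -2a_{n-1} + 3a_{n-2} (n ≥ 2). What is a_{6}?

187

The ordinary generating function has denominator 1 + 2z - 3z^2.
Iterating the recurrence: a_0,…,a_{6} = 5, 4, 7, -2, 25, -56, 187.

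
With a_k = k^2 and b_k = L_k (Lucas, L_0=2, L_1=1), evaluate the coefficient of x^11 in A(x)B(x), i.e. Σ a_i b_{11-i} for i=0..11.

This is [x^11] in the product of the two ordinary generating functions.
Σ = 0·199 + 1·123 + 4·76 + 9·47 + 16·29 + 25·18 + 36·11 + 49·7 + 64·4 + 81·3 + 100·1 + 121·2 = 3344.

3344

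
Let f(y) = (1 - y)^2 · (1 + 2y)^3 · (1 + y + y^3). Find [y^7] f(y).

(1 - y)^2 has coefficients 1,-2,1 for degrees 0…2.
(1 + 2y)^3 has coefficients 1,6,12,8,0,0,0,0 for degrees 0…7.
Finally multiplying by (1 + y + y^3), the product of all factors after the first has coefficients 1,7,18,21,14,12,8,0 for degrees 0…7.
[y^7] = 1·0 − 2·8 + 1·12 = -4.

-4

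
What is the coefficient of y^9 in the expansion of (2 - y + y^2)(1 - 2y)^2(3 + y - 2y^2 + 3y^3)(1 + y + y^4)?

59

(2 - y + y^2) has coefficients 2,-1,1 for degrees 0…2.
(1 - 2y)^2 has coefficients 1,-4,4,0,0,0,0,0,0,0 for degrees 0…9.
Multiplying by (3 + y - 2y^2 + 3y^3) gives running coefficients 3,-11,6,15,-20,12,0,0,0,0 for degrees 0…9.
Finally multiplying by (1 + y + y^4), the product of all factors after the first has coefficients 3,-8,-5,21,-2,-19,18,15,-20,12 for degrees 0…9.
[y^9] = 2·12 − 1·(-20) + 1·15 = 59.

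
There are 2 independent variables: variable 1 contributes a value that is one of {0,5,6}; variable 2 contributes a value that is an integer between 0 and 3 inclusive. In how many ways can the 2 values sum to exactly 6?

2

The generating function for the choices is (1 + y⁵ + y⁶)·(1 + y + y² + y³); the count is [y⁶].
(1 + y⁵ + y⁶) has coefficients 1,0,0,0,0,1,1 for degrees 0…6.
(1 + y + y² + y³) has coefficients 1,1,1,1,0,0,0 for degrees 0…6.
[y⁶] = 1·0 + 1·1 + 1·1 = 2.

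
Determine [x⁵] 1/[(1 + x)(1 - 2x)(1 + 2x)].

Partial fractions give a closed form: a_n = (-1/3)·(-1)^n + (1/3)·2^n + (1)·(-2)^n.
At n = 5: a_5 = -21.

-21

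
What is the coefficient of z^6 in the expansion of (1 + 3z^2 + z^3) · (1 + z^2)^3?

(1 + 3z^2 + z^3) has coefficients 1,0,3,1 for degrees 0…3.
(1 + z^2)^3 has coefficients 1,0,3,0,3,0,1 for degrees 0…6.
[z^6] = 1·1 + 3·3 + 1·0 = 10.

10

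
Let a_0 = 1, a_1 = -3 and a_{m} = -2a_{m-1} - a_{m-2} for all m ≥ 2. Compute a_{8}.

17

The ordinary generating function has denominator 1 + 2t + t^2.
Iterating the recurrence: a_0,…,a_{8} = 1, -3, 5, -7, 9, -11, 13, -15, 17.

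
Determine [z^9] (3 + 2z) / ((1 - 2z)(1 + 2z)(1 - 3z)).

Partial fractions give a closed form: a_n = (-4)·2^n + (2/5)·(-2)^n + (33/5)·3^n.
At n = 9: a_9 = 127655.

127655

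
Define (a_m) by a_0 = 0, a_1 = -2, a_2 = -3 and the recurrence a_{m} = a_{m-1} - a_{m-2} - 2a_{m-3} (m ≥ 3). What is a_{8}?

-51

The ordinary generating function has denominator 1 - z + z^2 + 2z^3.
Iterating the recurrence: a_0,…,a_{8} = 0, -2, -3, -1, 6, 13, 9, -16, -51.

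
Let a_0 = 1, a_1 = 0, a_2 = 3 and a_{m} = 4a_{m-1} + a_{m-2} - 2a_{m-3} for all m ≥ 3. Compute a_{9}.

The ordinary generating function has denominator 1 - 4q - q^2 + 2q^3.
Iterating the recurrence: a_0,…,a_{9} = 1, 0, 3, 10, 43, 176, 727, 2998, 12367, 51012.

51012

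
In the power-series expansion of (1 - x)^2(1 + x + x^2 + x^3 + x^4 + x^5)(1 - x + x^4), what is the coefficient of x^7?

2

(1 - x)^2 has coefficients 1,-2,1 for degrees 0…2.
(1 + x + x^2 + x^3 + x^4 + x^5) has coefficients 1,1,1,1,1,1,0,0 for degrees 0…7.
Finally multiplying by (1 - x + x^4), the product of all factors after the first has coefficients 1,0,0,0,1,1,0,1 for degrees 0…7.
[x^7] = 1·1 − 2·0 + 1·1 = 2.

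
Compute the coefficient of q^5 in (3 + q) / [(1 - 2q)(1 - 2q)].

The denominator gives the recurrence a_n = 4a_(n−1) − 4a_(n−2) for n ≥ 2; the numerator fixes a_0 = 3, a_1 = 13.
Iterating: 3, 13, 40, 108, 272, 656, so a_5 = 656.

656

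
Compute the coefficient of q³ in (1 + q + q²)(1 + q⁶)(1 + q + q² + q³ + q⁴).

3

(1 + q + q²) has coefficients 1,1,1 for degrees 0…2.
(1 + q⁶) has coefficients 1,0,0,0 for degrees 0…3.
Finally multiplying by (1 + q + q² + q³ + q⁴), the product of all factors after the first has coefficients 1,1,1,1 for degrees 0…3.
[q³] = 1·1 + 1·1 + 1·1 = 3.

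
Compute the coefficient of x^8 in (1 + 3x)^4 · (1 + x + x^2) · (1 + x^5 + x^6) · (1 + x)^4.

2134

(1 + 3x)^4 has coefficients 1,12,54,108,81 for degrees 0…4.
(1 + x + x^2) has coefficients 1,1,1,0,0,0,0,0,0 for degrees 0…8.
Multiplying by (1 + x^5 + x^6) gives running coefficients 1,1,1,0,0,1,2,2,1 for degrees 0…8.
Finally multiplying by (1 + x)^4, the product of all factors after the first has coefficients 1,5,11,14,11,6,7,16,25 for degrees 0…8.
[x^8] = 1·25 + 12·16 + 54·7 + 108·6 + 81·11 = 2134.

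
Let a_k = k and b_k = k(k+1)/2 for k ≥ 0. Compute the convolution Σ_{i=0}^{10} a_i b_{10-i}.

495

This is [x^10] in the product of the two ordinary generating functions.
Σ = 0·55 + 1·45 + 2·36 + 3·28 + 4·21 + 5·15 + 6·10 + 7·6 + 8·3 + 9·1 + 10·0 = 495.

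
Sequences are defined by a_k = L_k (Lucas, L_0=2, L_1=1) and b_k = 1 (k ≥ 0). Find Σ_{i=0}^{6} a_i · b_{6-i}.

This is [x^6] in the product of the two ordinary generating functions.
Σ = 2·1 + 1·1 + 3·1 + 4·1 + 7·1 + 11·1 + 18·1 = 46.

46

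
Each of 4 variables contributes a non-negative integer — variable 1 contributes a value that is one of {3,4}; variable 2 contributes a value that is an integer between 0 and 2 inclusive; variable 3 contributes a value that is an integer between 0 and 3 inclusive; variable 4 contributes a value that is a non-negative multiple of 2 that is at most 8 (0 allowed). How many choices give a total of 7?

The generating function for the choices is (z³ + z⁴)·(1 + z + z²)·(1 + z + z² + z³)·(1 + z² + z⁴ + z⁶ + z⁸); the count is [z⁷].
(z³ + z⁴) has coefficients 0,0,0,1,1 for degrees 0…4.
(1 + z + z²) has coefficients 1,1,1,0,0,0,0,0 for degrees 0…7.
Multiplying by (1 + z + z² + z³) gives running coefficients 1,2,3,3,2,1,0,0 for degrees 0…7.
Finally multiplying by (1 + z² + z⁴ + z⁶ + z⁸), the product of all factors after the first has coefficients 1,2,4,5,6,6,6,6 for degrees 0…7.
[z⁷] = 1·6 + 1·5 = 11.

11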